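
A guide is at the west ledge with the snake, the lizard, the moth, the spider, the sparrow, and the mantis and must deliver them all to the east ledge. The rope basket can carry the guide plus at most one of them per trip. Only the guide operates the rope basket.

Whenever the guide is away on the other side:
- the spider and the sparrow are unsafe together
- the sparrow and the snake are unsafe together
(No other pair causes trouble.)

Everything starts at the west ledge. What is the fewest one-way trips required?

13

Counting alone: the guide can take at most 1 across per trip to the east ledge, so moving all 6 needs at least 6 loaded trips out, with a return between consecutive ones — at least 11 crossings.
The safety rule pushes this higher. Following every safe sequence of crossings, the most of the 6 that can be at the east ledge as the rope basket arrives there on crossing 11 is 5 — never all 6.
So no plan with fewer than 13 crossings exists, and this one achieves 13:
1. Guide goes to the east ledge with the sparrow.  [the west ledge: the lizard, the mantis, the moth, the snake, the spider | the east ledge: the sparrow]
2. Guide goes back to the west ledge alone.  [the west ledge: the lizard, the mantis, the moth, the snake, the spider | the east ledge: the sparrow]
3. Guide goes to the east ledge with the snake.  [the west ledge: the lizard, the mantis, the moth, the spider | the east ledge: the snake, the sparrow]
4. Guide goes back to the west ledge with the sparrow.  [the west ledge: the lizard, the mantis, the moth, the sparrow, the spider | the east ledge: the snake]
5. Guide goes to the east ledge with the spider.  [the west ledge: the lizard, the mantis, the moth, the sparrow | the east ledge: the snake, the spider]
6. Guide goes back to the west ledge alone.  [the west ledge: the lizard, the mantis, the moth, the sparrow | the east ledge: the snake, the spider]
7. Guide goes to the east ledge with the lizard.  [the west ledge: the mantis, the moth, the sparrow | the east ledge: the lizard, the snake, the spider]
8. Guide goes back to the west ledge alone.  [the west ledge: the mantis, the moth, the sparrow | the east ledge: the lizard, the snake, the spider]
9. Guide goes to the east ledge with the moth.  [the west ledge: the mantis, the sparrow | the east ledge: the lizard, the moth, the snake, the spider]
10. Guide goes back to the west ledge alone.  [the west ledge: the mantis, the sparrow | the east ledge: the lizard, the moth, the snake, the spider]
11. Guide goes to the east ledge with the mantis.  [the west ledge: the sparrow | the east ledge: the lizard, the mantis, the moth, the snake, the spider]
12. Guide goes back to the west ledge alone.  [the west ledge: the sparrow | the east ledge: the lizard, the mantis, the moth, the snake, the spider]
13. Guide goes to the east ledge with the sparrow.  [the west ledge: — | the east ledge: the lizard, the mantis, the moth, the snake, the sparrow, the spider]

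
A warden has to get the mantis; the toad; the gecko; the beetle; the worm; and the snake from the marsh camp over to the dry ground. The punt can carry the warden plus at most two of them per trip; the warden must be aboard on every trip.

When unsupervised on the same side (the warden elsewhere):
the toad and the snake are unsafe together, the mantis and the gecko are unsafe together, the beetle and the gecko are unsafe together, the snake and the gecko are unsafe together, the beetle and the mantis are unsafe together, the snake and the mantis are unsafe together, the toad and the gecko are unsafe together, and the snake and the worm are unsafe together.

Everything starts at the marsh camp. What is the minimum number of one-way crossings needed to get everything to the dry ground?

Whatever the first load, the items left behind include a forbidden pair without the warden. No opening move is safe, so no plan exists.

impossible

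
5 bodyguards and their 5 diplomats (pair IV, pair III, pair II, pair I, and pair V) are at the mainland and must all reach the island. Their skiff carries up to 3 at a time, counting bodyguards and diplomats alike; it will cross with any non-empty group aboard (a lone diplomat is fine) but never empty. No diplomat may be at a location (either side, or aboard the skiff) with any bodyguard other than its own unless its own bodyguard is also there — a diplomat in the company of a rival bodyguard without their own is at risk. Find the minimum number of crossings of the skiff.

11

Counting alone: each trip to the island takes at most 3 across and each return brings at least 1 back, so after t trips out (and t−1 returns) at most 3t − (t−1) of the 10 are across; that first reaches 10 at t = 5, so at least 9 crossings are needed.
The safety rule pushes this higher. Following every safe sequence of crossings, the most of the 10 that can be at the island as the skiff arrives there on crossing 9 is 9 — never all 10.
So no plan with fewer than 11 crossings exists, and this one achieves 11:
1. bodyguard IV and diplomat IV cross → the island.
2. bodyguard IV crosses ← the mainland.
3. diplomat I, diplomat II, and diplomat III cross → the island.
4. diplomat IV crosses ← the mainland.
5. bodyguard I, bodyguard II, and bodyguard III cross → the island.
6. bodyguard III and diplomat III cross ← the mainland.
7. bodyguard III, bodyguard IV, and bodyguard V cross → the island.
8. diplomat II crosses ← the mainland.
9. diplomat III and diplomat IV cross → the island.
10. diplomat IV crosses ← the mainland.
11. diplomat II, diplomat IV, and diplomat V cross → the island.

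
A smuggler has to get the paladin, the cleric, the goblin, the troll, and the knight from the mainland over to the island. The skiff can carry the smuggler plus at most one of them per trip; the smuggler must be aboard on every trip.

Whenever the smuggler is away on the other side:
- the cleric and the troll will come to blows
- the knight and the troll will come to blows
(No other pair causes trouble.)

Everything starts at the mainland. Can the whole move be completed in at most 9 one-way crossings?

No

Counting alone: the smuggler can take at most 1 across per trip to the island, so moving all 5 needs at least 5 loaded trips out, with a return between consecutive ones — at least 9 crossings.
The safety rule pushes this higher. Following every safe sequence of crossings, the most of the 5 that can be at the island as the skiff arrives there on crossing 9 is 4 — never all 5.
So the move cannot be finished within 9 crossings. (The shortest complete plan takes 11:)
1. Smuggler goes to the island with the troll.
2. Smuggler goes back to the mainland alone.
3. Smuggler goes to the island with the paladin.
4. Smuggler goes back to the mainland alone.
5. Smuggler goes to the island with the cleric.
6. Smuggler goes back to the mainland with the troll.
7. Smuggler goes to the island with the knight.
8. Smuggler goes back to the mainland alone.
9. Smuggler goes to the island with the goblin.
10. Smuggler goes back to the mainland alone.
11. Smuggler goes to the island with the troll.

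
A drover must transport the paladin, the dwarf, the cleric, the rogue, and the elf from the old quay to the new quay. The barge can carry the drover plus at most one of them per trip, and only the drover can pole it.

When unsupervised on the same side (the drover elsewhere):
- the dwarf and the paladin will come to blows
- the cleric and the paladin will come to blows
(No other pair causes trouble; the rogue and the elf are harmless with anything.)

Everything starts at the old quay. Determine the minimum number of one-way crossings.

11

Counting alone: the drover can take at most 1 across per trip to the new quay, so moving all 5 needs at least 5 loaded trips out, with a return between consecutive ones — at least 9 crossings.
The safety rule pushes this higher. Following every safe sequence of crossings, the most of the 5 that can be at the new quay as the barge arrives there on crossing 9 is 4 — never all 5.
So no plan with fewer than 11 crossings exists, and this one achieves 11:
1. Drover goes to the new quay with the paladin.  [the old quay: the cleric, the dwarf, the elf, the rogue | the new quay: the paladin]
2. Drover goes back to the old quay alone.  [the old quay: the cleric, the dwarf, the elf, the rogue | the new quay: the paladin]
3. Drover goes to the new quay with the dwarf.  [the old quay: the cleric, the elf, the rogue | the new quay: the dwarf, the paladin]
4. Drover goes back to the old quay with the paladin.  [the old quay: the cleric, the elf, the paladin, the rogue | the new quay: the dwarf]
5. Drover goes to the new quay with the cleric.  [the old quay: the elf, the paladin, the rogue | the new quay: the cleric, the dwarf]
6. Drover goes back to the old quay alone.  [the old quay: the elf, the paladin, the rogue | the new quay: the cleric, the dwarf]
7. Drover goes to the new quay with the rogue.  [the old quay: the elf, the paladin | the new quay: the cleric, the dwarf, the rogue]
8. Drover goes back to the old quay alone.  [the old quay: the elf, the paladin | the new quay: the cleric, the dwarf, the rogue]
9. Drover goes to the new quay with the elf.  [the old quay: the paladin | the new quay: the cleric, the dwarf, the elf, the rogue]
10. Drover goes back to the old quay alone.  [the old quay: the paladin | the new quay: the cleric, the dwarf, the elf, the rogue]
11. Drover goes to the new quay with the paladin.  [the old quay: — | the new quay: the cleric, the dwarf, the elf, the paladin, the rogue]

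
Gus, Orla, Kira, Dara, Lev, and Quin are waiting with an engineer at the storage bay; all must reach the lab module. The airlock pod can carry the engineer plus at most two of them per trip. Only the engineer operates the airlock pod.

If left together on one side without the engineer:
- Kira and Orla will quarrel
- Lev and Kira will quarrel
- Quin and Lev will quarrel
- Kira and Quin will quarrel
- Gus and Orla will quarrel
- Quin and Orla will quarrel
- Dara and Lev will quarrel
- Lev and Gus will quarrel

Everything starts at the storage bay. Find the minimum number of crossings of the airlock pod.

impossible

Whatever the first load, the items left behind include a forbidden pair without the engineer. No opening move is safe, so no plan exists.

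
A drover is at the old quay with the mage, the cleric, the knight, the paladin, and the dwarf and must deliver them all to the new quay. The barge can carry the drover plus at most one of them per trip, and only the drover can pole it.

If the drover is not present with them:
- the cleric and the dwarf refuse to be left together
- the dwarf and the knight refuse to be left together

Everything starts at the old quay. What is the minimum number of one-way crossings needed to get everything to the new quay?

Counting alone: the drover can take at most 1 across per trip to the new quay, so moving all 5 needs at least 5 loaded trips out, with a return between consecutive ones — at least 9 crossings.
The safety rule pushes this higher. Following every safe sequence of crossings, the most of the 5 that can be at the new quay as the barge arrives there on crossing 9 is 4 — never all 5.
So no plan with fewer than 11 crossings exists, and this one achieves 11:
1. Drover goes to the new quay with the dwarf.
2. Drover goes back to the old quay alone.
3. Drover goes to the new quay with the mage.
4. Drover goes back to the old quay alone.
5. Drover goes to the new quay with the cleric.
6. Drover goes back to the old quay with the dwarf.
7. Drover goes to the new quay with the knight.
8. Drover goes back to the old quay alone.
9. Drover goes to the new quay with the paladin.
10. Drover goes back to the old quay alone.
11. Drover goes to the new quay with the dwarf.

11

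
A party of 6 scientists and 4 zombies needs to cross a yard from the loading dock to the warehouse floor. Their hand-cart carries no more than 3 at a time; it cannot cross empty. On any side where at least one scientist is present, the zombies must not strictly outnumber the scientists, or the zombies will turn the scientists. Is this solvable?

1. 2 zombies → the warehouse floor.  (the loading dock: 6S 2Z; the warehouse floor: 0S 2Z)
2. 1 zombie ← the loading dock.  (the loading dock: 6S 3Z; the warehouse floor: 0S 1Z)
3. 3 zombies → the warehouse floor.  (the loading dock: 6S 0Z; the warehouse floor: 0S 4Z)
4. 1 zombie ← the loading dock.  (the loading dock: 6S 1Z; the warehouse floor: 0S 3Z)
5. 3 scientists → the warehouse floor.  (the loading dock: 3S 1Z; the warehouse floor: 3S 3Z)
6. 1 zombie ← the loading dock.  (the loading dock: 3S 2Z; the warehouse floor: 3S 2Z)
7. 1 scientist and 2 zombies → the warehouse floor.  (the loading dock: 2S 0Z; the warehouse floor: 4S 4Z)
8. 1 zombie ← the loading dock.  (the loading dock: 2S 1Z; the warehouse floor: 4S 3Z)
9. 2 scientists and 1 zombie → the warehouse floor.  (the loading dock: 0S 0Z; the warehouse floor: 6S 4Z)

Yes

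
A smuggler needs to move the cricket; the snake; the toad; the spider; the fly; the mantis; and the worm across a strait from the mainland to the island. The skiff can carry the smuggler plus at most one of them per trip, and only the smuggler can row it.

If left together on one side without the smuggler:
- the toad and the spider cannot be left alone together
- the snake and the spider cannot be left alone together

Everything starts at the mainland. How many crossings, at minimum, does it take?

Counting alone: the smuggler can take at most 1 across per trip to the island, so moving all 7 needs at least 7 loaded trips out, with a return between consecutive ones — at least 13 crossings.
The safety rule pushes this higher. Following every safe sequence of crossings, the most of the 7 that can be at the island as the skiff arrives there on crossing 13 is 6 — never all 7.
So no plan with fewer than 15 crossings exists, and this one achieves 15:
1. Smuggler goes to the island with the spider.
2. Smuggler goes back to the mainland alone.
3. Smuggler goes to the island with the cricket.
4. Smuggler goes back to the mainland alone.
5. Smuggler goes to the island with the snake.
6. Smuggler goes back to the mainland with the spider.
7. Smuggler goes to the island with the toad.
8. Smuggler goes back to the mainland alone.
9. Smuggler goes to the island with the fly.
10. Smuggler goes back to the mainland alone.
11. Smuggler goes to the island with the mantis.
12. Smuggler goes back to the mainland alone.
13. Smuggler goes to the island with the worm.
14. Smuggler goes back to the mainland alone.
15. Smuggler goes to the island with the spider.

15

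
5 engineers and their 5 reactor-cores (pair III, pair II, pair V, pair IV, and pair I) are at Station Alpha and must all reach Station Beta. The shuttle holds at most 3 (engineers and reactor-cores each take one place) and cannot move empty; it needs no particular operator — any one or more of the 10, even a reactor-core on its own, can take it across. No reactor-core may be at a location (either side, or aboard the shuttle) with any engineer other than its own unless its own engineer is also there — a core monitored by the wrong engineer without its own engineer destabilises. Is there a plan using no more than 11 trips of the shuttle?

Yes — this plan uses 11 crossings (≤ 11):
1. engineer III and reactor-core III cross → Station Beta.
2. engineer III crosses ← Station Alpha.
3. reactor-core II, reactor-core IV, and reactor-core V cross → Station Beta.
4. reactor-core III crosses ← Station Alpha.
5. engineer II, engineer IV, and engineer V cross → Station Beta.
6. engineer II and reactor-core II cross ← Station Alpha.
7. engineer I, engineer II, and engineer III cross → Station Beta.
8. reactor-core V crosses ← Station Alpha.
9. reactor-core II and reactor-core III cross → Station Beta.
10. reactor-core III crosses ← Station Alpha.
11. reactor-core I, reactor-core III, and reactor-core V cross → Station Beta.

Yes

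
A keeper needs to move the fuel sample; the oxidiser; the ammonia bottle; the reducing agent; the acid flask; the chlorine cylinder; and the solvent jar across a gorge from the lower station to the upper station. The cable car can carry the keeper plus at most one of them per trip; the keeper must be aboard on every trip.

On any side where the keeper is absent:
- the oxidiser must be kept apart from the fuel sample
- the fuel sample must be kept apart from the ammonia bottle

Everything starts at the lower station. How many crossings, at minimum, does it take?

15

Counting alone: the keeper can take at most 1 across per trip to the upper station, so moving all 7 needs at least 7 loaded trips out, with a return between consecutive ones — at least 13 crossings.
The safety rule pushes this higher. Following every safe sequence of crossings, the most of the 7 that can be at the upper station as the cable car arrives there on crossing 13 is 6 — never all 7.
So no plan with fewer than 15 crossings exists, and this one achieves 15:
1. Keeper goes to the upper station with the fuel sample.
2. Keeper goes back to the lower station alone.
3. Keeper goes to the upper station with the oxidiser.
4. Keeper goes back to the lower station with the fuel sample.
5. Keeper goes to the upper station with the ammonia bottle.
6. Keeper goes back to the lower station alone.
7. Keeper goes to the upper station with the reducing agent.
8. Keeper goes back to the lower station alone.
9. Keeper goes to the upper station with the acid flask.
10. Keeper goes back to the lower station alone.
11. Keeper goes to the upper station with the chlorine cylinder.
12. Keeper goes back to the lower station alone.
13. Keeper goes to the upper station with the solvent jar.
14. Keeper goes back to the lower station alone.
15. Keeper goes to the upper station with the fuel sample.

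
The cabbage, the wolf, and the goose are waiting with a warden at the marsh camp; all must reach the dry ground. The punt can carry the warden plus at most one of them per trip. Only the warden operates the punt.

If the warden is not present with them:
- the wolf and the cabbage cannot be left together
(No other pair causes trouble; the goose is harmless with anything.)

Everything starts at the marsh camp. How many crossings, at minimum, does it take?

5

Counting alone: the warden can take at most 1 across per trip to the dry ground, so moving all 3 needs at least 3 loaded trips out, with a return between consecutive ones — at least 5 crossings.
The plan below uses exactly 5 crossings, so it is optimal:
1. Warden goes to the dry ground with the cabbage.  [the marsh camp: the goose, the wolf | the dry ground: the cabbage]
2. Warden goes back to the marsh camp alone.  [the marsh camp: the goose, the wolf | the dry ground: the cabbage]
3. Warden goes to the dry ground with the goose.  [the marsh camp: the wolf | the dry ground: the cabbage, the goose]
4. Warden goes back to the marsh camp alone.  [the marsh camp: the wolf | the dry ground: the cabbage, the goose]
5. Warden goes to the dry ground with the wolf.  [the marsh camp: — | the dry ground: the cabbage, the goose, the wolf]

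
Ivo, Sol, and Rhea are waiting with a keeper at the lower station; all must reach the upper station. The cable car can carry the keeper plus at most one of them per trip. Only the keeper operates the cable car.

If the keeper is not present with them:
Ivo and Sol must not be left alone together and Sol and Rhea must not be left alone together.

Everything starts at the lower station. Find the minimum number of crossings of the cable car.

Counting alone: the keeper can take at most 1 across per trip to the upper station, so moving all 3 needs at least 3 loaded trips out, with a return between consecutive ones — at least 5 crossings.
The safety rule pushes this higher. Following every safe sequence of crossings, the most of the 3 that can be at the upper station as the cable car arrives there on crossing 5 is 2 — never all 3.
So no plan with fewer than 7 crossings exists, and this one achieves 7:
1. Keeper goes to the upper station with Sol.  [the lower station: Ivo, Rhea | the upper station: Sol]
2. Keeper goes back to the lower station alone.  [the lower station: Ivo, Rhea | the upper station: Sol]
3. Keeper goes to the upper station with Ivo.  [the lower station: Rhea | the upper station: Ivo, Sol]
4. Keeper goes back to the lower station with Sol.  [the lower station: Rhea, Sol | the upper station: Ivo]
5. Keeper goes to the upper station with Rhea.  [the lower station: Sol | the upper station: Ivo, Rhea]
6. Keeper goes back to the lower station alone.  [the lower station: Sol | the upper station: Ivo, Rhea]
7. Keeper goes to the upper station with Sol.  [the lower station: — | the upper station: Ivo, Rhea, Sol]

7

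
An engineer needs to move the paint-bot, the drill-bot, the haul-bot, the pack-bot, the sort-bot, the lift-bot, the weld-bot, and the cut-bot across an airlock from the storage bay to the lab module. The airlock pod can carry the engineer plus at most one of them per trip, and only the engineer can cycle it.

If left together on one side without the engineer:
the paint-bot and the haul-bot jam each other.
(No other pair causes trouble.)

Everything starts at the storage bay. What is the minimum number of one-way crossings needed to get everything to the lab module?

Counting alone: the engineer can take at most 1 across per trip to the lab module, so moving all 8 needs at least 8 loaded trips out, with a return between consecutive ones — at least 15 crossings.
The plan below uses exactly 15 crossings, so it is optimal:
1. Engineer goes to the lab module with the paint-bot.
2. Engineer goes back to the storage bay alone.
3. Engineer goes to the lab module with the drill-bot.
4. Engineer goes back to the storage bay alone.
5. Engineer goes to the lab module with the pack-bot.
6. Engineer goes back to the storage bay alone.
7. Engineer goes to the lab module with the sort-bot.
8. Engineer goes back to the storage bay alone.
9. Engineer goes to the lab module with the lift-bot.
10. Engineer goes back to the storage bay alone.
11. Engineer goes to the lab module with the weld-bot.
12. Engineer goes back to the storage bay alone.
13. Engineer goes to the lab module with the cut-bot.
14. Engineer goes back to the storage bay alone.
15. Engineer goes to the lab module with the haul-bot.

15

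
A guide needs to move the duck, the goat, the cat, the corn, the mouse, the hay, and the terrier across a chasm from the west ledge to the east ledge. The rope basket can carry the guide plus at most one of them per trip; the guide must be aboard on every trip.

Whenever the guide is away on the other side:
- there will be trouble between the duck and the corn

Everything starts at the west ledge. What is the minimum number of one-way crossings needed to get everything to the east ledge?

13

Counting alone: the guide can take at most 1 across per trip to the east ledge, so moving all 7 needs at least 7 loaded trips out, with a return between consecutive ones — at least 13 crossings.
The plan below uses exactly 13 crossings, so it is optimal:
1. Guide goes to the east ledge with the duck.
2. Guide goes back to the west ledge alone.
3. Guide goes to the east ledge with the goat.
4. Guide goes back to the west ledge alone.
5. Guide goes to the east ledge with the cat.
6. Guide goes back to the west ledge alone.
7. Guide goes to the east ledge with the mouse.
8. Guide goes back to the west ledge alone.
9. Guide goes to the east ledge with the hay.
10. Guide goes back to the west ledge alone.
11. Guide goes to the east ledge with the terrier.
12. Guide goes back to the west ledge alone.
13. Guide goes to the east ledge with the corn.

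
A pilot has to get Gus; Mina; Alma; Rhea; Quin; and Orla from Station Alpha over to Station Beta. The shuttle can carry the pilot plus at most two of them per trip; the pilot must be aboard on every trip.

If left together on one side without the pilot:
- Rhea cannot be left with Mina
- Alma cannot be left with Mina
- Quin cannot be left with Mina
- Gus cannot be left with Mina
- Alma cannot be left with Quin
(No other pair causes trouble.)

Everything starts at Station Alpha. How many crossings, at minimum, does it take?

9

Counting alone: the pilot can take at most 2 across per trip to Station Beta, so moving all 6 needs at least 3 loaded trips out, with a return between consecutive ones — at least 5 crossings.
The safety rule pushes this higher. Following every safe sequence of crossings, the most of the 6 that can be at Station Beta as the shuttle arrives there on crossings 5, 7 is 4, 5 respectively — never all 6.
So no plan with fewer than 9 crossings exists, and this one achieves 9:
1. Pilot goes to Station Beta with Alma and Mina.  [Station Alpha: Gus, Orla, Quin, Rhea | Station Beta: Alma, Mina]
2. Pilot goes back to Station Alpha with Mina.  [Station Alpha: Gus, Mina, Orla, Quin, Rhea | Station Beta: Alma]
3. Pilot goes to Station Beta with Gus and Mina.  [Station Alpha: Orla, Quin, Rhea | Station Beta: Alma, Gus, Mina]
4. Pilot goes back to Station Alpha with Mina.  [Station Alpha: Mina, Orla, Quin, Rhea | Station Beta: Alma, Gus]
5. Pilot goes to Station Beta with Mina and Rhea.  [Station Alpha: Orla, Quin | Station Beta: Alma, Gus, Mina, Rhea]
6. Pilot goes back to Station Alpha with Mina.  [Station Alpha: Mina, Orla, Quin | Station Beta: Alma, Gus, Rhea]
7. Pilot goes to Station Beta with Mina and Orla.  [Station Alpha: Quin | Station Beta: Alma, Gus, Mina, Orla, Rhea]
8. Pilot goes back to Station Alpha with Mina.  [Station Alpha: Mina, Quin | Station Beta: Alma, Gus, Orla, Rhea]
9. Pilot goes to Station Beta with Mina and Quin.  [Station Alpha: — | Station Beta: Alma, Gus, Mina, Orla, Quin, Rhea]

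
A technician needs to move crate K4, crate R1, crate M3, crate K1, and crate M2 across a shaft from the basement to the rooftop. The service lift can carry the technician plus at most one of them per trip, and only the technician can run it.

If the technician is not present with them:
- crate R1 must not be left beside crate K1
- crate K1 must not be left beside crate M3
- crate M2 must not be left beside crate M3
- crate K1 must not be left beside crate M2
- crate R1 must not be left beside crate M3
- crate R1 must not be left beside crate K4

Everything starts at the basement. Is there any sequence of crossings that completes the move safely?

Whatever the first load, the items left behind include a forbidden pair without the technician. No opening move is safe, so no plan exists.

No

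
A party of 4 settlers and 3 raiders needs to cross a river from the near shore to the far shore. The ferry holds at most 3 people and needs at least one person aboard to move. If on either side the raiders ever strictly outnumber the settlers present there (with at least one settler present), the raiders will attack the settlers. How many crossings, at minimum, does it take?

5

Counting alone: each trip to the far shore takes at most 3 across and each return brings at least 1 back, so after t trips out (and t−1 returns) at most 3t − (t−1) of the 7 are across; that first reaches 7 at t = 3, so at least 5 crossings are needed.
The plan below uses exactly 5 crossings, so it is optimal:
1. 3 raiders → the far shore.  (the near shore: 4S 0R; the far shore: 0S 3R)
2. 1 raider ← the near shore.  (the near shore: 4S 1R; the far shore: 0S 2R)
3. 3 settlers → the far shore.  (the near shore: 1S 1R; the far shore: 3S 2R)
4. 1 settler ← the near shore.  (the near shore: 2S 1R; the far shore: 2S 2R)
5. 2 settlers and 1 raider → the far shore.  (the near shore: 0S 0R; the far shore: 4S 3R)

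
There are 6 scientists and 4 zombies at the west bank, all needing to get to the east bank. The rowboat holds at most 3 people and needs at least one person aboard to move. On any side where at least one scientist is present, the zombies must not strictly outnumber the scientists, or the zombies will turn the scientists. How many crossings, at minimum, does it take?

9

Counting alone: each trip to the east bank takes at most 3 across and each return brings at least 1 back, so after t trips out (and t−1 returns) at most 3t − (t−1) of the 10 are across; that first reaches 10 at t = 5, so at least 9 crossings are needed.
The plan below uses exactly 9 crossings, so it is optimal:
1. 2 zombies → the east bank.  (the west bank: 6S 2Z; the east bank: 0S 2Z)
2. 1 zombie ← the west bank.  (the west bank: 6S 3Z; the east bank: 0S 1Z)
3. 3 zombies → the east bank.  (the west bank: 6S 0Z; the east bank: 0S 4Z)
4. 1 zombie ← the west bank.  (the west bank: 6S 1Z; the east bank: 0S 3Z)
5. 3 scientists → the east bank.  (the west bank: 3S 1Z; the east bank: 3S 3Z)
6. 1 zombie ← the west bank.  (the west bank: 3S 2Z; the east bank: 3S 2Z)
7. 1 scientist and 2 zombies → the east bank.  (the west bank: 2S 0Z; the east bank: 4S 4Z)
8. 1 zombie ← the west bank.  (the west bank: 2S 1Z; the east bank: 4S 3Z)
9. 2 scientists and 1 zombie → the east bank.  (the west bank: 0S 0Z; the east bank: 6S 4Z)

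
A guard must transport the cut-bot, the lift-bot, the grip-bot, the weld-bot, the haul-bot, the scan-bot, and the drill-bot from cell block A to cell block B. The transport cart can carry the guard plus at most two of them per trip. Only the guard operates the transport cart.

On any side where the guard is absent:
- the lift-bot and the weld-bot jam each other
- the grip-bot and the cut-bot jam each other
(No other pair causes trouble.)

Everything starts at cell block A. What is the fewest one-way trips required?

7

Counting alone: the guard can take at most 2 across per trip to cell block B, so moving all 7 needs at least 4 loaded trips out, with a return between consecutive ones — at least 7 crossings.
The plan below uses exactly 7 crossings, so it is optimal:
1. Guard goes to cell block B with the cut-bot and the lift-bot.
2. Guard goes back to cell block A alone.
3. Guard goes to cell block B with the haul-bot.
4. Guard goes back to cell block A alone.
5. Guard goes to cell block B with the drill-bot and the scan-bot.
6. Guard goes back to cell block A alone.
7. Guard goes to cell block B with the grip-bot and the weld-bot.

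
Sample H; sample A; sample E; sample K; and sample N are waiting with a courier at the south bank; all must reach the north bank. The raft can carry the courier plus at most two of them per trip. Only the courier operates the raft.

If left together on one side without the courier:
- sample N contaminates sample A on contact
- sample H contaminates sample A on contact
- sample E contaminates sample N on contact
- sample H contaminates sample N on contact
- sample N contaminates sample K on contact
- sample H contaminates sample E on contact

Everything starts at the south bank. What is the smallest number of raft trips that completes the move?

Counting alone: the courier can take at most 2 across per trip to the north bank, so moving all 5 needs at least 3 loaded trips out, with a return between consecutive ones — at least 5 crossings.
The safety rule pushes this higher. Following every safe sequence of crossings, the most of the 5 that can be at the north bank as the raft arrives there on crossing 5 is 4 — never all 5.
So no plan with fewer than 7 crossings exists, and this one achieves 7:
1. Courier goes to the north bank with sample H and sample N.  [the south bank: sample A, sample E, sample K | the north bank: sample H, sample N]
2. Courier goes back to the south bank with sample H.  [the south bank: sample A, sample E, sample H, sample K | the north bank: sample N]
3. Courier goes to the north bank with sample H and sample K.  [the south bank: sample A, sample E | the north bank: sample H, sample K, sample N]
4. Courier goes back to the south bank with sample N.  [the south bank: sample A, sample E, sample N | the north bank: sample H, sample K]
5. Courier goes to the north bank with sample A and sample E.  [the south bank: sample N | the north bank: sample A, sample E, sample H, sample K]
6. Courier goes back to the south bank with sample H.  [the south bank: sample H, sample N | the north bank: sample A, sample E, sample K]
7. Courier goes to the north bank with sample H and sample N.  [the south bank: — | the north bank: sample A, sample E, sample H, sample K, sample N]

7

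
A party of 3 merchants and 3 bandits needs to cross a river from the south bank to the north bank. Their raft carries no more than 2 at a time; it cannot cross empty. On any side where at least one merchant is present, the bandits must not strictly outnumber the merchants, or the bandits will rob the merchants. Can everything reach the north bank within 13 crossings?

Yes

Yes — this plan uses 11 crossings (≤ 13):
1. 2 bandits → the north bank.  (the south bank: 3M 1B; the north bank: 0M 2B)
2. 1 bandit ← the south bank.  (the south bank: 3M 2B; the north bank: 0M 1B)
3. 2 bandits → the north bank.  (the south bank: 3M 0B; the north bank: 0M 3B)
4. 1 bandit ← the south bank.  (the south bank: 3M 1B; the north bank: 0M 2B)
5. 2 merchants → the north bank.  (the south bank: 1M 1B; the north bank: 2M 2B)
6. 1 merchant and 1 bandit ← the south bank.  (the south bank: 2M 2B; the north bank: 1M 1B)
7. 2 merchants → the north bank.  (the south bank: 0M 2B; the north bank: 3M 1B)
8. 1 bandit ← the south bank.  (the south bank: 0M 3B; the north bank: 3M 0B)
9. 2 bandits → the north bank.  (the south bank: 0M 1B; the north bank: 3M 2B)
10. 1 bandit ← the south bank.  (the south bank: 0M 2B; the north bank: 3M 1B)
11. 2 bandits → the north bank.  (the south bank: 0M 0B; the north bank: 3M 3B)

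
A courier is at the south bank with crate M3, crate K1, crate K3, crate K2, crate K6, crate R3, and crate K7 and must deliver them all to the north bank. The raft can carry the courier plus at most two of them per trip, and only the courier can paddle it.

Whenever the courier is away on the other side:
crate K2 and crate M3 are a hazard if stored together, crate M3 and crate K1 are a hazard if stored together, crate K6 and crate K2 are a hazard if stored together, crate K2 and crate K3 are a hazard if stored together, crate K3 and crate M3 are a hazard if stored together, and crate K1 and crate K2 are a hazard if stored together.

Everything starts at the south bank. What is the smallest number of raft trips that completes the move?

Counting alone: the courier can take at most 2 across per trip to the north bank, so moving all 7 needs at least 4 loaded trips out, with a return between consecutive ones — at least 7 crossings.
The safety rule pushes this higher. Following every safe sequence of crossings, the most of the 7 that can be at the north bank as the raft arrives there on crossings 7, 9 is 5, 6 respectively — never all 7.
So no plan with fewer than 11 crossings exists, and this one achieves 11:
1. Courier goes to the north bank with crate K2 and crate M3.  [the south bank: crate K1, crate K3, crate K6, crate K7, crate R3 | the north bank: crate K2, crate M3]
2. Courier goes back to the south bank with crate M3.  [the south bank: crate K1, crate K3, crate K6, crate K7, crate M3, crate R3 | the north bank: crate K2]
3. Courier goes to the north bank with crate K6 and crate M3.  [the south bank: crate K1, crate K3, crate K7, crate R3 | the north bank: crate K2, crate K6, crate M3]
4. Courier goes back to the south bank with crate K2.  [the south bank: crate K1, crate K2, crate K3, crate K7, crate R3 | the north bank: crate K6, crate M3]
5. Courier goes to the north bank with crate K1 and crate K3.  [the south bank: crate K2, crate K7, crate R3 | the north bank: crate K1, crate K3, crate K6, crate M3]
6. Courier goes back to the south bank with crate M3.  [the south bank: crate K2, crate K7, crate M3, crate R3 | the north bank: crate K1, crate K3, crate K6]
7. Courier goes to the north bank with crate M3 and crate R3.  [the south bank: crate K2, crate K7 | the north bank: crate K1, crate K3, crate K6, crate M3, crate R3]
8. Courier goes back to the south bank with crate M3.  [the south bank: crate K2, crate K7, crate M3 | the north bank: crate K1, crate K3, crate K6, crate R3]
9. Courier goes to the north bank with crate K7 and crate M3.  [the south bank: crate K2 | the north bank: crate K1, crate K3, crate K6, crate K7, crate M3, crate R3]
10. Courier goes back to the south bank with crate M3.  [the south bank: crate K2, crate M3 | the north bank: crate K1, crate K3, crate K6, crate K7, crate R3]
11. Courier goes to the north bank with crate K2 and crate M3.  [the south bank: — | the north bank: crate K1, crate K2, crate K3, crate K6, crate K7, crate M3, crate R3]

11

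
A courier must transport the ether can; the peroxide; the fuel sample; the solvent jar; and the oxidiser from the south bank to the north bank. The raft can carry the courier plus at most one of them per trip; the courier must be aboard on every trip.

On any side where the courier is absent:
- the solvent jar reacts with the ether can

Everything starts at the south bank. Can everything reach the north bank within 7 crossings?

Counting alone: the courier can take at most 1 across per trip to the north bank, so moving all 5 needs at least 5 loaded trips out, with a return between consecutive ones — at least 9 crossings.
Since 7 < 9, 7 crossings cannot be enough. (The shortest complete plan in fact takes 9:)
1. Courier goes to the north bank with the ether can.
2. Courier goes back to the south bank alone.
3. Courier goes to the north bank with the peroxide.
4. Courier goes back to the south bank alone.
5. Courier goes to the north bank with the fuel sample.
6. Courier goes back to the south bank alone.
7. Courier goes to the north bank with the oxidiser.
8. Courier goes back to the south bank alone.
9. Courier goes to the north bank with the solvent jar.

No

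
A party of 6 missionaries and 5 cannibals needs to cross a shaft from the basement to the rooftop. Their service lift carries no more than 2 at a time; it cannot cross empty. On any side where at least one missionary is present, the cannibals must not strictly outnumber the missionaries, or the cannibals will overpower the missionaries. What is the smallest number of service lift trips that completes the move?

19

Counting alone: each trip to the rooftop takes at most 2 across and each return brings at least 1 back, so after t trips out (and t−1 returns) at most 2t − (t−1) of the 11 are across; that first reaches 11 at t = 10, so at least 19 crossings are needed.
The plan below uses exactly 19 crossings, so it is optimal:
1. 2 cannibals → the rooftop.  (the basement: 6M 3C; the rooftop: 0M 2C)
2. 1 cannibal ← the basement.  (the basement: 6M 4C; the rooftop: 0M 1C)
3. 2 cannibals → the rooftop.  (the basement: 6M 2C; the rooftop: 0M 3C)
4. 1 cannibal ← the basement.  (the basement: 6M 3C; the rooftop: 0M 2C)
5. 2 missionaries → the rooftop.  (the basement: 4M 3C; the rooftop: 2M 2C)
6. 1 cannibal ← the basement.  (the basement: 4M 4C; the rooftop: 2M 1C)
7. 1 missionary and 1 cannibal → the rooftop.  (the basement: 3M 3C; the rooftop: 3M 2C)
8. 1 missionary ← the basement.  (the basement: 4M 3C; the rooftop: 2M 2C)
9. 1 missionary and 1 cannibal → the rooftop.  (the basement: 3M 2C; the rooftop: 3M 3C)
10. 1 cannibal ← the basement.  (the basement: 3M 3C; the rooftop: 3M 2C)
11. 1 missionary and 1 cannibal → the rooftop.  (the basement: 2M 2C; the rooftop: 4M 3C)
12. 1 missionary ← the basement.  (the basement: 3M 2C; the rooftop: 3M 3C)
13. 1 missionary and 1 cannibal → the rooftop.  (the basement: 2M 1C; the rooftop: 4M 4C)
14. 1 cannibal ← the basement.  (the basement: 2M 2C; the rooftop: 4M 3C)
15. 1 missionary and 1 cannibal → the rooftop.  (the basement: 1M 1C; the rooftop: 5M 4C)
16. 1 missionary ← the basement.  (the basement: 2M 1C; the rooftop: 4M 4C)
17. 1 missionary and 1 cannibal → the rooftop.  (the basement: 1M 0C; the rooftop: 5M 5C)
18. 1 cannibal ← the basement.  (the basement: 1M 1C; the rooftop: 5M 4C)
19. 1 missionary and 1 cannibal → the rooftop.  (the basement: 0M 0C; the rooftop: 6M 5C)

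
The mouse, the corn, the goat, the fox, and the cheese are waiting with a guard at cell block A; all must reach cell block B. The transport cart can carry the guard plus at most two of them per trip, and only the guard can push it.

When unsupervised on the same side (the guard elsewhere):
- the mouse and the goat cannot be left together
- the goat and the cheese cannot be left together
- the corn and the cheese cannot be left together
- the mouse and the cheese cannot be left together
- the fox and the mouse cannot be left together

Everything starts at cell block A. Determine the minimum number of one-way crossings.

Counting alone: the guard can take at most 2 across per trip to cell block B, so moving all 5 needs at least 3 loaded trips out, with a return between consecutive ones — at least 5 crossings.
The safety rule pushes this higher. Following every safe sequence of crossings, the most of the 5 that can be at cell block B as the transport cart arrives there on crossing 5 is 4 — never all 5.
So no plan with fewer than 7 crossings exists, and this one achieves 7:
1. Guard goes to cell block B with the cheese and the mouse.
2. Guard goes back to cell block A with the mouse.
3. Guard goes to cell block B with the corn and the mouse.
4. Guard goes back to cell block A with the cheese.
5. Guard goes to cell block B with the fox and the goat.
6. Guard goes back to cell block A with the mouse.
7. Guard goes to cell block B with the cheese and the mouse.

7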